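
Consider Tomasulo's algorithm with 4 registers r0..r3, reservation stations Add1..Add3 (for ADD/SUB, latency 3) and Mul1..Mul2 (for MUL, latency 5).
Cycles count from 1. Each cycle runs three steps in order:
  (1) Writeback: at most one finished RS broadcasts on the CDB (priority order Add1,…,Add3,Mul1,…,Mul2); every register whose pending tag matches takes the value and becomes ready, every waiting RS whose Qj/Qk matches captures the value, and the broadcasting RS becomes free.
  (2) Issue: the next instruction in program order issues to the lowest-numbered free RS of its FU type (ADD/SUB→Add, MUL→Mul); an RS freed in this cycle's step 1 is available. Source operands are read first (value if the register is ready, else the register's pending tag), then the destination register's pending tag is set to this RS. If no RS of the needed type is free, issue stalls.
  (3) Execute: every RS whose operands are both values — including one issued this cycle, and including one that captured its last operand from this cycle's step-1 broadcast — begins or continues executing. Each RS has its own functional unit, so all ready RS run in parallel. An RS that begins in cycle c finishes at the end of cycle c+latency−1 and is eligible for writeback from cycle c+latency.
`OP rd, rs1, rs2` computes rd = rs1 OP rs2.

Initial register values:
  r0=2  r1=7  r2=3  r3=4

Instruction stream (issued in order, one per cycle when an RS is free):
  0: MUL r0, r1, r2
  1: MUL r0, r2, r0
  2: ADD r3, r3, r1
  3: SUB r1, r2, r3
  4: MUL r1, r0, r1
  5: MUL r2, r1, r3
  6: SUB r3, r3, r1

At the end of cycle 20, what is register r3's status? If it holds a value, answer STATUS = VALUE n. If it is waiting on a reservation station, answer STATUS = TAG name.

cycle 1: issue MUL r0<-Mul1 // r0:Mul1,r1:7,r2:3,r3:4
cycle 2: issue MUL r0<-Mul2 // r0:Mul2,r1:7,r2:3,r3:4
cycle 3: issue ADD r3<-Add1 // r0:Mul2,r1:7,r2:3,r3:Add1
cycle 4: issue SUB r1<-Add2 // r0:Mul2,r1:Add2,r2:3,r3:Add1
cycle 5: stall // r0:Mul2,r1:Add2,r2:3,r3:Add1
cycle 6: CDB Add1=11; stall // r0:Mul2,r1:Add2,r2:3,r3:11
cycle 7: CDB Mul1=21; issue MUL r1<-Mul1 // r0:Mul2,r1:Mul1,r2:3,r3:11
cycle 8: stall // r0:Mul2,r1:Mul1,r2:3,r3:11
cycle 9: CDB Add2=-8; stall // r0:Mul2,r1:Mul1,r2:3,r3:11
cycle 10: stall // r0:Mul2,r1:Mul1,r2:3,r3:11
cycle 11: stall // r0:Mul2,r1:Mul1,r2:3,r3:11
cycle 12: CDB Mul2=63; issue MUL r2<-Mul2 // r0:63,r1:Mul1,r2:Mul2,r3:11
cycle 13: issue SUB r3<-Add1 // r0:63,r1:Mul1,r2:Mul2,r3:Add1
cycle 14: - // r0:63,r1:Mul1,r2:Mul2,r3:Add1
cycle 15: - // r0:63,r1:Mul1,r2:Mul2,r3:Add1
cycle 16: - // r0:63,r1:Mul1,r2:Mul2,r3:Add1
cycle 17: CDB Mul1=-504 // r0:63,r1:-504,r2:Mul2,r3:Add1
cycle 18: - // r0:63,r1:-504,r2:Mul2,r3:Add1
cycle 19: - // r0:63,r1:-504,r2:Mul2,r3:Add1
cycle 20: CDB Add1=515 // r0:63,r1:-504,r2:Mul2,r3:515

STATUS = VALUE 515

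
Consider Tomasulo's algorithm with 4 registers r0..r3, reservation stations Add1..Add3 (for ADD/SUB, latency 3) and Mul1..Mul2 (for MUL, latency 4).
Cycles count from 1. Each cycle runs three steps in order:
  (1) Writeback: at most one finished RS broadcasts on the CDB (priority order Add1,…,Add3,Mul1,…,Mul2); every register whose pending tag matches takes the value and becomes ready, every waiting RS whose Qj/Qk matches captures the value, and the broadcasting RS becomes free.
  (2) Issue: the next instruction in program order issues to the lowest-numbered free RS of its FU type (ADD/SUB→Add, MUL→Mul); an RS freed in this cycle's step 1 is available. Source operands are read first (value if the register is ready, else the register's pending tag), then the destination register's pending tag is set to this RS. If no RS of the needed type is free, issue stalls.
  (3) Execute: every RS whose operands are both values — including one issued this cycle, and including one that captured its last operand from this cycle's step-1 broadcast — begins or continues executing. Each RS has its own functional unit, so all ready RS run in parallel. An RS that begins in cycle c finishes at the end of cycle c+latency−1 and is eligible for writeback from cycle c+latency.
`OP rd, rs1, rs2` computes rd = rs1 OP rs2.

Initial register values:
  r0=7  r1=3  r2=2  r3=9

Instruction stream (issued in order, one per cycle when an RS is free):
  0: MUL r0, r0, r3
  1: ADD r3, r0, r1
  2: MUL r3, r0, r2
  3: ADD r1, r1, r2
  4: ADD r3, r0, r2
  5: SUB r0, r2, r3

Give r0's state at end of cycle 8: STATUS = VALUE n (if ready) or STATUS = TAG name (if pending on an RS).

c1: issue MUL r0<-Mul1 | r0:Mul1,r1:3,r2:2,r3:9
c2: issue ADD r3<-Add1 | r0:Mul1,r1:3,r2:2,r3:Add1
c3: issue MUL r3<-Mul2 | r0:Mul1,r1:3,r2:2,r3:Mul2
c4: issue ADD r1<-Add2 | r0:Mul1,r1:Add2,r2:2,r3:Mul2
c5: CDB Mul1=63; issue ADD r3<-Add3 | r0:63,r1:Add2,r2:2,r3:Add3
c6: stall | r0:63,r1:Add2,r2:2,r3:Add3
c7: CDB Add2=5; issue SUB r0<-Add2 | r0:Add2,r1:5,r2:2,r3:Add3
c8: CDB Add1=66 | r0:Add2,r1:5,r2:2,r3:Add3

STATUS = TAG Add2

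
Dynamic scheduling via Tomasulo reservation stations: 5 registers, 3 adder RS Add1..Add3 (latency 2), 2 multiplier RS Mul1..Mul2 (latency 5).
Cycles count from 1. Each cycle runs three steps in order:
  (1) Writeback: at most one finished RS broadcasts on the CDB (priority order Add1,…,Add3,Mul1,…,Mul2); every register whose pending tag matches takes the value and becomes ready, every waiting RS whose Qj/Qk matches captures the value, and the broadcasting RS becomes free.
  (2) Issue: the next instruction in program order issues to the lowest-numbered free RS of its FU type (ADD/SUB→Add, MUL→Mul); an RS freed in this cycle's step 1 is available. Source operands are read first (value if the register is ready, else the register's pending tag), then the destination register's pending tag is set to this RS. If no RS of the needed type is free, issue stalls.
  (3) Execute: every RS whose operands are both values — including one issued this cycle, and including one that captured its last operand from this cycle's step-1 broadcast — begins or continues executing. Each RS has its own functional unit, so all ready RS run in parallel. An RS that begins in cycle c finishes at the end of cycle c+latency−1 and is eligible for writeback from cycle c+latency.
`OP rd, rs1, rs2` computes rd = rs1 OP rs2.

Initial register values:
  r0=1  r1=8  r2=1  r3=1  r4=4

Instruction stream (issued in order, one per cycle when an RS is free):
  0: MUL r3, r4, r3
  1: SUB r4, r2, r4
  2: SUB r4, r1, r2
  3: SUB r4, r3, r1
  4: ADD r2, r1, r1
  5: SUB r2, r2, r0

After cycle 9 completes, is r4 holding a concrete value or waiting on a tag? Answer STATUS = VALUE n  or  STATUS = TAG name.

  c1: issue MUL r3<-Mul1  regs: r0:1,r1:8,r2:1,r3:Mul1,r4:4
  c2: issue SUB r4<-Add1  regs: r0:1,r1:8,r2:1,r3:Mul1,r4:Add1
  c3: issue SUB r4<-Add2  regs: r0:1,r1:8,r2:1,r3:Mul1,r4:Add2
  c4: CDB Add1=-3; issue SUB r4<-Add1  regs: r0:1,r1:8,r2:1,r3:Mul1,r4:Add1
  c5: CDB Add2=7; issue ADD r2<-Add2  regs: r0:1,r1:8,r2:Add2,r3:Mul1,r4:Add1
  c6: CDB Mul1=4; issue SUB r2<-Add3  regs: r0:1,r1:8,r2:Add3,r3:4,r4:Add1
  c7: CDB Add2=16  regs: r0:1,r1:8,r2:Add3,r3:4,r4:Add1
  c8: CDB Add1=-4  regs: r0:1,r1:8,r2:Add3,r3:4,r4:-4
  c9: CDB Add3=15  regs: r0:1,r1:8,r2:15,r3:4,r4:-4

STATUS = VALUE -4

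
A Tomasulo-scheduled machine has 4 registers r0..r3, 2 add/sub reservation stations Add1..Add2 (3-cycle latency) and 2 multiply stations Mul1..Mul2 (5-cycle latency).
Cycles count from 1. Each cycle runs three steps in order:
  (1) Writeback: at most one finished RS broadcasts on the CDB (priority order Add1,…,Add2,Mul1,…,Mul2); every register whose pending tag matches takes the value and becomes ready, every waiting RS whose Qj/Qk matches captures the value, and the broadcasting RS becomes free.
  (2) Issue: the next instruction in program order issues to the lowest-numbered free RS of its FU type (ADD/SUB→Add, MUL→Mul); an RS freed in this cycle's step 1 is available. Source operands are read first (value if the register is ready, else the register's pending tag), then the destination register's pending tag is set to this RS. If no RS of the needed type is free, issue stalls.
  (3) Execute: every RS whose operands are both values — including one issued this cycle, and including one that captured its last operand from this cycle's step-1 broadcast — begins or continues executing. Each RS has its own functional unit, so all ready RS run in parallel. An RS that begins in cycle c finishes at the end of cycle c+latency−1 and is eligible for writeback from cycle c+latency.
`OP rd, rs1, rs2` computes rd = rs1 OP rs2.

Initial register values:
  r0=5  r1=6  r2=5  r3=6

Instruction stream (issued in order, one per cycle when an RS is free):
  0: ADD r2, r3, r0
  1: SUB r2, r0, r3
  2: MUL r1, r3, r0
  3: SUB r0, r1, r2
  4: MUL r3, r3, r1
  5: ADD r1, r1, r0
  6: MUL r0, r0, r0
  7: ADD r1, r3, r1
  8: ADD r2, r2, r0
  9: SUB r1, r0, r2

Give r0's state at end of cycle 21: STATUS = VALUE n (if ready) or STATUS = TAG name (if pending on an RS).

STATUS = VALUE 961

c1: issue ADD r2<-Add1 | r0:5,r1:6,r2:Add1,r3:6
c2: issue SUB r2<-Add2 | r0:5,r1:6,r2:Add2,r3:6
c3: issue MUL r1<-Mul1 | r0:5,r1:Mul1,r2:Add2,r3:6
c4: CDB Add1=11; issue SUB r0<-Add1 | r0:Add1,r1:Mul1,r2:Add2,r3:6
c5: CDB Add2=-1; issue MUL r3<-Mul2 | r0:Add1,r1:Mul1,r2:-1,r3:Mul2
c6: issue ADD r1<-Add2 | r0:Add1,r1:Add2,r2:-1,r3:Mul2
c7: stall | r0:Add1,r1:Add2,r2:-1,r3:Mul2
c8: CDB Mul1=30; issue MUL r0<-Mul1 | r0:Mul1,r1:Add2,r2:-1,r3:Mul2
c9: stall | r0:Mul1,r1:Add2,r2:-1,r3:Mul2
c10: stall | r0:Mul1,r1:Add2,r2:-1,r3:Mul2
c11: CDB Add1=31; issue ADD r1<-Add1 | r0:Mul1,r1:Add1,r2:-1,r3:Mul2
c12: stall | r0:Mul1,r1:Add1,r2:-1,r3:Mul2
c13: CDB Mul2=180; stall | r0:Mul1,r1:Add1,r2:-1,r3:180
c14: CDB Add2=61; issue ADD r2<-Add2 | r0:Mul1,r1:Add1,r2:Add2,r3:180
c15: stall | r0:Mul1,r1:Add1,r2:Add2,r3:180
c16: CDB Mul1=961; stall | r0:961,r1:Add1,r2:Add2,r3:180
c17: CDB Add1=241; issue SUB r1<-Add1 | r0:961,r1:Add1,r2:Add2,r3:180
c18: - | r0:961,r1:Add1,r2:Add2,r3:180
c19: CDB Add2=960 | r0:961,r1:Add1,r2:960,r3:180
c20: - | r0:961,r1:Add1,r2:960,r3:180
c21: - | r0:961,r1:Add1,r2:960,r3:180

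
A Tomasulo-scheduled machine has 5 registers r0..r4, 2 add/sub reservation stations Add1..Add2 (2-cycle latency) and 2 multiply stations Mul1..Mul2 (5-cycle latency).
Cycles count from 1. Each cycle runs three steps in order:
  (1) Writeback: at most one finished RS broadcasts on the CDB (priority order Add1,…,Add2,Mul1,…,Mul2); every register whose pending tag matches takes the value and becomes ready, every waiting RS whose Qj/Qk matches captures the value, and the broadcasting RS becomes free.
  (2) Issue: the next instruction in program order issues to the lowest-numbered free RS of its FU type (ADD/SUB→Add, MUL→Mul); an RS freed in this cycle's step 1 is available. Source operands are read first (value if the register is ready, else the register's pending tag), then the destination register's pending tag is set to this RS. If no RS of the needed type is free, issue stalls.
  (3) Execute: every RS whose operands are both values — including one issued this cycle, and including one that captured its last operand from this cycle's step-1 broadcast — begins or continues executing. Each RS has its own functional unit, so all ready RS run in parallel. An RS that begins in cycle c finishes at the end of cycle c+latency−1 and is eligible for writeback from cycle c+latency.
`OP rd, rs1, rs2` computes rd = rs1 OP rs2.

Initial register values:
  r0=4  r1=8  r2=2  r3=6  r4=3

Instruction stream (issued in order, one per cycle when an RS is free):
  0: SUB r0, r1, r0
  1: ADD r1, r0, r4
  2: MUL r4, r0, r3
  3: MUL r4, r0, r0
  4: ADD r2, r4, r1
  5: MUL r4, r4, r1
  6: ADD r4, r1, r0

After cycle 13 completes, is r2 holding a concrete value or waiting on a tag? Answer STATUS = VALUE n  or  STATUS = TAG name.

cycle 1: issue SUB r0<-Add1 // r0:Add1,r1:8,r2:2,r3:6,r4:3
cycle 2: issue ADD r1<-Add2 // r0:Add1,r1:Add2,r2:2,r3:6,r4:3
cycle 3: CDB Add1=4; issue MUL r4<-Mul1 // r0:4,r1:Add2,r2:2,r3:6,r4:Mul1
cycle 4: issue MUL r4<-Mul2 // r0:4,r1:Add2,r2:2,r3:6,r4:Mul2
cycle 5: CDB Add2=7; issue ADD r2<-Add1 // r0:4,r1:7,r2:Add1,r3:6,r4:Mul2
cycle 6: stall // r0:4,r1:7,r2:Add1,r3:6,r4:Mul2
cycle 7: stall // r0:4,r1:7,r2:Add1,r3:6,r4:Mul2
cycle 8: CDB Mul1=24; issue MUL r4<-Mul1 // r0:4,r1:7,r2:Add1,r3:6,r4:Mul1
cycle 9: CDB Mul2=16; issue ADD r4<-Add2 // r0:4,r1:7,r2:Add1,r3:6,r4:Add2
cycle 10: - // r0:4,r1:7,r2:Add1,r3:6,r4:Add2
cycle 11: CDB Add1=23 // r0:4,r1:7,r2:23,r3:6,r4:Add2
cycle 12: CDB Add2=11 // r0:4,r1:7,r2:23,r3:6,r4:11
cycle 13: - // r0:4,r1:7,r2:23,r3:6,r4:11

STATUS = VALUE 23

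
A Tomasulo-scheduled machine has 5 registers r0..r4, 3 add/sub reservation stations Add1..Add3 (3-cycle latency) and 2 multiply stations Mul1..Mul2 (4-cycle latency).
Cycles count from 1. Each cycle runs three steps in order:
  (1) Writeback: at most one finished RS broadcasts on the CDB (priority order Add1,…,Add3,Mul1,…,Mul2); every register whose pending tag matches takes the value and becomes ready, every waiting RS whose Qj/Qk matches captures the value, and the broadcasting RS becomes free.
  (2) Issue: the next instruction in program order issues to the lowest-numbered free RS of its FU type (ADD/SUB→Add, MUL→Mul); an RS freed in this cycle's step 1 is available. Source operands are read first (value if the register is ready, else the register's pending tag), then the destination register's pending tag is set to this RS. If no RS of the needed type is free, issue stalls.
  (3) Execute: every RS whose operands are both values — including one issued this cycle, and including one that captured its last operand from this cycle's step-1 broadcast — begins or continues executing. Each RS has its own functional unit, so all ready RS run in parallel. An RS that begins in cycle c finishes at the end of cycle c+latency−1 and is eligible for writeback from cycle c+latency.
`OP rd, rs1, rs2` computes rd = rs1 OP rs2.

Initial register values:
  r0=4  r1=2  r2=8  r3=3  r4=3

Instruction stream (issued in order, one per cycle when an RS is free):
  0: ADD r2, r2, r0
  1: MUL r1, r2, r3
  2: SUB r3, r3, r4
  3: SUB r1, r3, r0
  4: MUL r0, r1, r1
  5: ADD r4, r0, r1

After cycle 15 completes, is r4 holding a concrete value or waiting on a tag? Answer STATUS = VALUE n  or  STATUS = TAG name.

  c1: issue ADD r2<-Add1  regs: r0:4,r1:2,r2:Add1,r3:3,r4:3
  c2: issue MUL r1<-Mul1  regs: r0:4,r1:Mul1,r2:Add1,r3:3,r4:3
  c3: issue SUB r3<-Add2  regs: r0:4,r1:Mul1,r2:Add1,r3:Add2,r4:3
  c4: CDB Add1=12; issue SUB r1<-Add1  regs: r0:4,r1:Add1,r2:12,r3:Add2,r4:3
  c5: issue MUL r0<-Mul2  regs: r0:Mul2,r1:Add1,r2:12,r3:Add2,r4:3
  c6: CDB Add2=0; issue ADD r4<-Add2  regs: r0:Mul2,r1:Add1,r2:12,r3:0,r4:Add2
  c7: -  regs: r0:Mul2,r1:Add1,r2:12,r3:0,r4:Add2
  c8: CDB Mul1=36  regs: r0:Mul2,r1:Add1,r2:12,r3:0,r4:Add2
  c9: CDB Add1=-4  regs: r0:Mul2,r1:-4,r2:12,r3:0,r4:Add2
  c10: -  regs: r0:Mul2,r1:-4,r2:12,r3:0,r4:Add2
  c11: -  regs: r0:Mul2,r1:-4,r2:12,r3:0,r4:Add2
  c12: -  regs: r0:Mul2,r1:-4,r2:12,r3:0,r4:Add2
  c13: CDB Mul2=16  regs: r0:16,r1:-4,r2:12,r3:0,r4:Add2
  c14: -  regs: r0:16,r1:-4,r2:12,r3:0,r4:Add2
  c15: -  regs: r0:16,r1:-4,r2:12,r3:0,r4:Add2

STATUS = TAG Add2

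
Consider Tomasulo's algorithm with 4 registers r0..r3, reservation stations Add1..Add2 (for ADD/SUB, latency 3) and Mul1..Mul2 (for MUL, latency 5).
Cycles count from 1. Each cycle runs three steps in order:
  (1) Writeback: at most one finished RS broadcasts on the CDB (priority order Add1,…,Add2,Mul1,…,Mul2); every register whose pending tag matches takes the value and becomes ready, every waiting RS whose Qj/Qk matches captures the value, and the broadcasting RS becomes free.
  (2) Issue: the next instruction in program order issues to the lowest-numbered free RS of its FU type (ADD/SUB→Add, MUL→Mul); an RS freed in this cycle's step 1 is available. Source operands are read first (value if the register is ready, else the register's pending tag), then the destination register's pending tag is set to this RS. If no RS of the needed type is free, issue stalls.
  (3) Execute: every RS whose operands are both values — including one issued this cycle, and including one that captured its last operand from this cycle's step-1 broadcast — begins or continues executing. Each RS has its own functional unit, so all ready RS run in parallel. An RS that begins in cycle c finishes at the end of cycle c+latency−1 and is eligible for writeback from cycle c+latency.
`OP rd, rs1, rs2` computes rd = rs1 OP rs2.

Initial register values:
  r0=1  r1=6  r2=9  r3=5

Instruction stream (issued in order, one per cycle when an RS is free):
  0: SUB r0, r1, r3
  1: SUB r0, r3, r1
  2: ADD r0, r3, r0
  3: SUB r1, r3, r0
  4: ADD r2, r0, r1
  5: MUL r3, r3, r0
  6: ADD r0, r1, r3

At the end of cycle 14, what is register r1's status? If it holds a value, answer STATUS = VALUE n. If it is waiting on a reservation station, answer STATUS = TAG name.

c1: issue SUB r0<-Add1 | r0:Add1,r1:6,r2:9,r3:5
c2: issue SUB r0<-Add2 | r0:Add2,r1:6,r2:9,r3:5
c3: stall | r0:Add2,r1:6,r2:9,r3:5
c4: CDB Add1=1; issue ADD r0<-Add1 | r0:Add1,r1:6,r2:9,r3:5
c5: CDB Add2=-1; issue SUB r1<-Add2 | r0:Add1,r1:Add2,r2:9,r3:5
c6: stall | r0:Add1,r1:Add2,r2:9,r3:5
c7: stall | r0:Add1,r1:Add2,r2:9,r3:5
c8: CDB Add1=4; issue ADD r2<-Add1 | r0:4,r1:Add2,r2:Add1,r3:5
c9: issue MUL r3<-Mul1 | r0:4,r1:Add2,r2:Add1,r3:Mul1
c10: stall | r0:4,r1:Add2,r2:Add1,r3:Mul1
c11: CDB Add2=1; issue ADD r0<-Add2 | r0:Add2,r1:1,r2:Add1,r3:Mul1
c12: - | r0:Add2,r1:1,r2:Add1,r3:Mul1
c13: - | r0:Add2,r1:1,r2:Add1,r3:Mul1
c14: CDB Add1=5 | r0:Add2,r1:1,r2:5,r3:Mul1

STATUS = VALUE 1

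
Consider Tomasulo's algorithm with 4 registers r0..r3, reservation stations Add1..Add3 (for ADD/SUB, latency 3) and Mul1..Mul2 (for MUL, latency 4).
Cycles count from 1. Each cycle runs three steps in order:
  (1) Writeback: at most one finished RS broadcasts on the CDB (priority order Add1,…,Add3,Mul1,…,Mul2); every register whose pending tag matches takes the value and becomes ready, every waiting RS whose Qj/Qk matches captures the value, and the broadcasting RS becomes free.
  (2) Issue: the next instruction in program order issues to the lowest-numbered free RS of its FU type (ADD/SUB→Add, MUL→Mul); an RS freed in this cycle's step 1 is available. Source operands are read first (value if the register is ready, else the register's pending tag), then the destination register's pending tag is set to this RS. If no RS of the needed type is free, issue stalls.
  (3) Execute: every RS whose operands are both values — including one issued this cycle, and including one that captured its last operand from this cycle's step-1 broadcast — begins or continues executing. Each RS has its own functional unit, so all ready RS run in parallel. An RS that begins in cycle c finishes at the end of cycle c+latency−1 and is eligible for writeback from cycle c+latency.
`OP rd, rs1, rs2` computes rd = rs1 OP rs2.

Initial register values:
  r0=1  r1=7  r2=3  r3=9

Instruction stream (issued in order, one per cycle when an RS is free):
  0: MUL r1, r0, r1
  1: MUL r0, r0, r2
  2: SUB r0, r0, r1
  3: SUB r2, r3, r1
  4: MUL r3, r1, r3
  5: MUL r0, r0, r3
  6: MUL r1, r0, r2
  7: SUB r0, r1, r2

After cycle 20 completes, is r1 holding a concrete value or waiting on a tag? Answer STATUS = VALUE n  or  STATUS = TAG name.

STATUS = VALUE -504

  c1: issue MUL r1<-Mul1  regs: r0:1,r1:Mul1,r2:3,r3:9
  c2: issue MUL r0<-Mul2  regs: r0:Mul2,r1:Mul1,r2:3,r3:9
  c3: issue SUB r0<-Add1  regs: r0:Add1,r1:Mul1,r2:3,r3:9
  c4: issue SUB r2<-Add2  regs: r0:Add1,r1:Mul1,r2:Add2,r3:9
  c5: CDB Mul1=7; issue MUL r3<-Mul1  regs: r0:Add1,r1:7,r2:Add2,r3:Mul1
  c6: CDB Mul2=3; issue MUL r0<-Mul2  regs: r0:Mul2,r1:7,r2:Add2,r3:Mul1
  c7: stall  regs: r0:Mul2,r1:7,r2:Add2,r3:Mul1
  c8: CDB Add2=2; stall  regs: r0:Mul2,r1:7,r2:2,r3:Mul1
  c9: CDB Add1=-4; stall  regs: r0:Mul2,r1:7,r2:2,r3:Mul1
  c10: CDB Mul1=63; issue MUL r1<-Mul1  regs: r0:Mul2,r1:Mul1,r2:2,r3:63
  c11: issue SUB r0<-Add1  regs: r0:Add1,r1:Mul1,r2:2,r3:63
  c12: -  regs: r0:Add1,r1:Mul1,r2:2,r3:63
  c13: -  regs: r0:Add1,r1:Mul1,r2:2,r3:63
  c14: CDB Mul2=-252  regs: r0:Add1,r1:Mul1,r2:2,r3:63
  c15: -  regs: r0:Add1,r1:Mul1,r2:2,r3:63
  c16: -  regs: r0:Add1,r1:Mul1,r2:2,r3:63
  c17: -  regs: r0:Add1,r1:Mul1,r2:2,r3:63
  c18: CDB Mul1=-504  regs: r0:Add1,r1:-504,r2:2,r3:63
  c19: -  regs: r0:Add1,r1:-504,r2:2,r3:63
  c20: -  regs: r0:Add1,r1:-504,r2:2,r3:63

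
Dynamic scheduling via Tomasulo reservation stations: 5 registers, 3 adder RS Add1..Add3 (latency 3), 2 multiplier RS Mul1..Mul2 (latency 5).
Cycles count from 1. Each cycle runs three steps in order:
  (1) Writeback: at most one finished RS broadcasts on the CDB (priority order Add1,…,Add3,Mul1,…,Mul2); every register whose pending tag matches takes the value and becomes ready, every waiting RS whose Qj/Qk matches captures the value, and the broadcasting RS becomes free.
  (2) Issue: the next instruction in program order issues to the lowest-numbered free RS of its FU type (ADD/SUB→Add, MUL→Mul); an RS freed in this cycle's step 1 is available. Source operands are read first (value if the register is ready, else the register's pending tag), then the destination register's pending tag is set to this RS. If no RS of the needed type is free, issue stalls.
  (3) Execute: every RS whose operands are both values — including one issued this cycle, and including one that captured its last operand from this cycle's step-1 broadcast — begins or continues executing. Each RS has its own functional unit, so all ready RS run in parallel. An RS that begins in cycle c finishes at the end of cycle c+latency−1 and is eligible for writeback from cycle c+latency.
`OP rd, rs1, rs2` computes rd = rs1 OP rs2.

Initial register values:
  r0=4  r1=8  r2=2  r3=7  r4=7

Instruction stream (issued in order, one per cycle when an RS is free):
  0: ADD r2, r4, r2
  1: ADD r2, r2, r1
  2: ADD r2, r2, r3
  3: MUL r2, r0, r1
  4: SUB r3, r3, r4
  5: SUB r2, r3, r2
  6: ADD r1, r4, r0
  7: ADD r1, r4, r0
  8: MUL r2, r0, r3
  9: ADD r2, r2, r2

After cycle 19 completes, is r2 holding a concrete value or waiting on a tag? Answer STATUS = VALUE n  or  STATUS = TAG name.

c1: issue ADD r2<-Add1 | r0:4,r1:8,r2:Add1,r3:7,r4:7
c2: issue ADD r2<-Add2 | r0:4,r1:8,r2:Add2,r3:7,r4:7
c3: issue ADD r2<-Add3 | r0:4,r1:8,r2:Add3,r3:7,r4:7
c4: CDB Add1=9; issue MUL r2<-Mul1 | r0:4,r1:8,r2:Mul1,r3:7,r4:7
c5: issue SUB r3<-Add1 | r0:4,r1:8,r2:Mul1,r3:Add1,r4:7
c6: stall | r0:4,r1:8,r2:Mul1,r3:Add1,r4:7
c7: CDB Add2=17; issue SUB r2<-Add2 | r0:4,r1:8,r2:Add2,r3:Add1,r4:7
c8: CDB Add1=0; issue ADD r1<-Add1 | r0:4,r1:Add1,r2:Add2,r3:0,r4:7
c9: CDB Mul1=32; stall | r0:4,r1:Add1,r2:Add2,r3:0,r4:7
c10: CDB Add3=24; issue ADD r1<-Add3 | r0:4,r1:Add3,r2:Add2,r3:0,r4:7
c11: CDB Add1=11; issue MUL r2<-Mul1 | r0:4,r1:Add3,r2:Mul1,r3:0,r4:7
c12: CDB Add2=-32; issue ADD r2<-Add1 | r0:4,r1:Add3,r2:Add1,r3:0,r4:7
c13: CDB Add3=11 | r0:4,r1:11,r2:Add1,r3:0,r4:7
c14: - | r0:4,r1:11,r2:Add1,r3:0,r4:7
c15: - | r0:4,r1:11,r2:Add1,r3:0,r4:7
c16: CDB Mul1=0 | r0:4,r1:11,r2:Add1,r3:0,r4:7
c17: - | r0:4,r1:11,r2:Add1,r3:0,r4:7
c18: - | r0:4,r1:11,r2:Add1,r3:0,r4:7
c19: CDB Add1=0 | r0:4,r1:11,r2:0,r3:0,r4:7

STATUS = VALUE 0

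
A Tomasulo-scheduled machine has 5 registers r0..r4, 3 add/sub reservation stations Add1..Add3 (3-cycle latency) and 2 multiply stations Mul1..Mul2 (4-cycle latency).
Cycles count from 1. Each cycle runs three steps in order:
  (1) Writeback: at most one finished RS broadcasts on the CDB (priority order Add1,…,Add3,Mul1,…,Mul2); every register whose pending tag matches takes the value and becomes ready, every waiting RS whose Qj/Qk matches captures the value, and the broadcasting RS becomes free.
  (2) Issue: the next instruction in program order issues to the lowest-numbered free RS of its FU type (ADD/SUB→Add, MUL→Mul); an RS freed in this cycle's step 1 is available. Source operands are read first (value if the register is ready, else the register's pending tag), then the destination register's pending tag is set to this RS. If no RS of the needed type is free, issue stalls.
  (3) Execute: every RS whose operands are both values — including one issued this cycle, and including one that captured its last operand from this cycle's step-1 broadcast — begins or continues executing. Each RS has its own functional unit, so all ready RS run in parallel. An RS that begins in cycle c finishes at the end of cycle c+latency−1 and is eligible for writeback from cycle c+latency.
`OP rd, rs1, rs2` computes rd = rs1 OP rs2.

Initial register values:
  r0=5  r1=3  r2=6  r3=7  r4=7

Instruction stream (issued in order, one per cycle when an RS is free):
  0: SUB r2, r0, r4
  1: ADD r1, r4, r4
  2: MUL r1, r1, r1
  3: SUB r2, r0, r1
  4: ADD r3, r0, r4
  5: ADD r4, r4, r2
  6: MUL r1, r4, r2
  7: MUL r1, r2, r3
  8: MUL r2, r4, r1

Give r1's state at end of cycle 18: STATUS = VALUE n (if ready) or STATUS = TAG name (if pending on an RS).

STATUS = VALUE -2292

c1: issue SUB r2<-Add1 | r0:5,r1:3,r2:Add1,r3:7,r4:7
c2: issue ADD r1<-Add2 | r0:5,r1:Add2,r2:Add1,r3:7,r4:7
c3: issue MUL r1<-Mul1 | r0:5,r1:Mul1,r2:Add1,r3:7,r4:7
c4: CDB Add1=-2; issue SUB r2<-Add1 | r0:5,r1:Mul1,r2:Add1,r3:7,r4:7
c5: CDB Add2=14; issue ADD r3<-Add2 | r0:5,r1:Mul1,r2:Add1,r3:Add2,r4:7
c6: issue ADD r4<-Add3 | r0:5,r1:Mul1,r2:Add1,r3:Add2,r4:Add3
c7: issue MUL r1<-Mul2 | r0:5,r1:Mul2,r2:Add1,r3:Add2,r4:Add3
c8: CDB Add2=12; stall | r0:5,r1:Mul2,r2:Add1,r3:12,r4:Add3
c9: CDB Mul1=196; issue MUL r1<-Mul1 | r0:5,r1:Mul1,r2:Add1,r3:12,r4:Add3
c10: stall | r0:5,r1:Mul1,r2:Add1,r3:12,r4:Add3
c11: stall | r0:5,r1:Mul1,r2:Add1,r3:12,r4:Add3
c12: CDB Add1=-191; stall | r0:5,r1:Mul1,r2:-191,r3:12,r4:Add3
c13: stall | r0:5,r1:Mul1,r2:-191,r3:12,r4:Add3
c14: stall | r0:5,r1:Mul1,r2:-191,r3:12,r4:Add3
c15: CDB Add3=-184; stall | r0:5,r1:Mul1,r2:-191,r3:12,r4:-184
c16: CDB Mul1=-2292; issue MUL r2<-Mul1 | r0:5,r1:-2292,r2:Mul1,r3:12,r4:-184
c17: - | r0:5,r1:-2292,r2:Mul1,r3:12,r4:-184
c18: - | r0:5,r1:-2292,r2:Mul1,r3:12,r4:-184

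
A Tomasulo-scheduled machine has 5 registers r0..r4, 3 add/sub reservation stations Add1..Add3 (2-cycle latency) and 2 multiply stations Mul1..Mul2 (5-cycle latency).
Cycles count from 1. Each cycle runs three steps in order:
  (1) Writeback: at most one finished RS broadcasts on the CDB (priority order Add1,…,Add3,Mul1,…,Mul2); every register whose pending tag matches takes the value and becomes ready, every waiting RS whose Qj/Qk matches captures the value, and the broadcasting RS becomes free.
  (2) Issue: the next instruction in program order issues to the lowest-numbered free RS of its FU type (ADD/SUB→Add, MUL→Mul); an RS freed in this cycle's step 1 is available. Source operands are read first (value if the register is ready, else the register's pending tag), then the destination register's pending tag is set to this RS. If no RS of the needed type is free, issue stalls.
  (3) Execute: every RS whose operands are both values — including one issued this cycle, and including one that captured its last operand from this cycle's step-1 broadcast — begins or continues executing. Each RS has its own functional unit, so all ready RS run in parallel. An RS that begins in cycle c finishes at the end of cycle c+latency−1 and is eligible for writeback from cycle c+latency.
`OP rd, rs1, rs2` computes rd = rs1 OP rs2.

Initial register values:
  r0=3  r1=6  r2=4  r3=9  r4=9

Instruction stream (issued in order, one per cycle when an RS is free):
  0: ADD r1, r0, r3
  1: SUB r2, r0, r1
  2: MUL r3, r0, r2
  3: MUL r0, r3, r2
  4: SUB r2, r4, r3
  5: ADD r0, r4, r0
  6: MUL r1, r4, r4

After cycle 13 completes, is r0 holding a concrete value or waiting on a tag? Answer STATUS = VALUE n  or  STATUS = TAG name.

cycle 1: issue ADD r1<-Add1 // r0:3,r1:Add1,r2:4,r3:9,r4:9
cycle 2: issue SUB r2<-Add2 // r0:3,r1:Add1,r2:Add2,r3:9,r4:9
cycle 3: CDB Add1=12; issue MUL r3<-Mul1 // r0:3,r1:12,r2:Add2,r3:Mul1,r4:9
cycle 4: issue MUL r0<-Mul2 // r0:Mul2,r1:12,r2:Add2,r3:Mul1,r4:9
cycle 5: CDB Add2=-9; issue SUB r2<-Add1 // r0:Mul2,r1:12,r2:Add1,r3:Mul1,r4:9
cycle 6: issue ADD r0<-Add2 // r0:Add2,r1:12,r2:Add1,r3:Mul1,r4:9
cycle 7: stall // r0:Add2,r1:12,r2:Add1,r3:Mul1,r4:9
cycle 8: stall // r0:Add2,r1:12,r2:Add1,r3:Mul1,r4:9
cycle 9: stall // r0:Add2,r1:12,r2:Add1,r3:Mul1,r4:9
cycle 10: CDB Mul1=-27; issue MUL r1<-Mul1 // r0:Add2,r1:Mul1,r2:Add1,r3:-27,r4:9
cycle 11: - // r0:Add2,r1:Mul1,r2:Add1,r3:-27,r4:9
cycle 12: CDB Add1=36 // r0:Add2,r1:Mul1,r2:36,r3:-27,r4:9
cycle 13: - // r0:Add2,r1:Mul1,r2:36,r3:-27,r4:9

STATUS = TAG Add2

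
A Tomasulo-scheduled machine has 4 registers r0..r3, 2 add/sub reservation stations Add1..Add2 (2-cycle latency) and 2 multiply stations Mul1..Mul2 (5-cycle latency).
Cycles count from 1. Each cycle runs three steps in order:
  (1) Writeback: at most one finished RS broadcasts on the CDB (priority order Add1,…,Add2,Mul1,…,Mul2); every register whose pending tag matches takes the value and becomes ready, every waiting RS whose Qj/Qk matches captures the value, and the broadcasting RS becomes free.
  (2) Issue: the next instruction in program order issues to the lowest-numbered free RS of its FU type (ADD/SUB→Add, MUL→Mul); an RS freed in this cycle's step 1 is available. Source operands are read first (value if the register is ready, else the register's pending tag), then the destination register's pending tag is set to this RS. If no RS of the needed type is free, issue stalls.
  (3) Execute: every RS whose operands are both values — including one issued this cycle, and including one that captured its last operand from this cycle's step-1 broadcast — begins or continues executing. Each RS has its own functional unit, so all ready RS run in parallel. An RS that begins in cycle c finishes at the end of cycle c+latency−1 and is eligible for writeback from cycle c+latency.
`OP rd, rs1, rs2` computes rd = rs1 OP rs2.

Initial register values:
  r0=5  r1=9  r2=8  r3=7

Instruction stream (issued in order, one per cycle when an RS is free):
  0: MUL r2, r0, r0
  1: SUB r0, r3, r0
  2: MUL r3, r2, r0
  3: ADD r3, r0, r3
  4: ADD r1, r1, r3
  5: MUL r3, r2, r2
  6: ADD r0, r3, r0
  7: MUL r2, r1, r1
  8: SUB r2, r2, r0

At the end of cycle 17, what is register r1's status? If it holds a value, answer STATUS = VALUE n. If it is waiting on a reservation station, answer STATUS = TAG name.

STATUS = VALUE 61

  c1: issue MUL r2<-Mul1  regs: r0:5,r1:9,r2:Mul1,r3:7
  c2: issue SUB r0<-Add1  regs: r0:Add1,r1:9,r2:Mul1,r3:7
  c3: issue MUL r3<-Mul2  regs: r0:Add1,r1:9,r2:Mul1,r3:Mul2
  c4: CDB Add1=2; issue ADD r3<-Add1  regs: r0:2,r1:9,r2:Mul1,r3:Add1
  c5: issue ADD r1<-Add2  regs: r0:2,r1:Add2,r2:Mul1,r3:Add1
  c6: CDB Mul1=25; issue MUL r3<-Mul1  regs: r0:2,r1:Add2,r2:25,r3:Mul1
  c7: stall  regs: r0:2,r1:Add2,r2:25,r3:Mul1
  c8: stall  regs: r0:2,r1:Add2,r2:25,r3:Mul1
  c9: stall  regs: r0:2,r1:Add2,r2:25,r3:Mul1
  c10: stall  regs: r0:2,r1:Add2,r2:25,r3:Mul1
  c11: CDB Mul1=625; stall  regs: r0:2,r1:Add2,r2:25,r3:625
  c12: CDB Mul2=50; stall  regs: r0:2,r1:Add2,r2:25,r3:625
  c13: stall  regs: r0:2,r1:Add2,r2:25,r3:625
  c14: CDB Add1=52; issue ADD r0<-Add1  regs: r0:Add1,r1:Add2,r2:25,r3:625
  c15: issue MUL r2<-Mul1  regs: r0:Add1,r1:Add2,r2:Mul1,r3:625
  c16: CDB Add1=627; issue SUB r2<-Add1  regs: r0:627,r1:Add2,r2:Add1,r3:625
  c17: CDB Add2=61  regs: r0:627,r1:61,r2:Add1,r3:625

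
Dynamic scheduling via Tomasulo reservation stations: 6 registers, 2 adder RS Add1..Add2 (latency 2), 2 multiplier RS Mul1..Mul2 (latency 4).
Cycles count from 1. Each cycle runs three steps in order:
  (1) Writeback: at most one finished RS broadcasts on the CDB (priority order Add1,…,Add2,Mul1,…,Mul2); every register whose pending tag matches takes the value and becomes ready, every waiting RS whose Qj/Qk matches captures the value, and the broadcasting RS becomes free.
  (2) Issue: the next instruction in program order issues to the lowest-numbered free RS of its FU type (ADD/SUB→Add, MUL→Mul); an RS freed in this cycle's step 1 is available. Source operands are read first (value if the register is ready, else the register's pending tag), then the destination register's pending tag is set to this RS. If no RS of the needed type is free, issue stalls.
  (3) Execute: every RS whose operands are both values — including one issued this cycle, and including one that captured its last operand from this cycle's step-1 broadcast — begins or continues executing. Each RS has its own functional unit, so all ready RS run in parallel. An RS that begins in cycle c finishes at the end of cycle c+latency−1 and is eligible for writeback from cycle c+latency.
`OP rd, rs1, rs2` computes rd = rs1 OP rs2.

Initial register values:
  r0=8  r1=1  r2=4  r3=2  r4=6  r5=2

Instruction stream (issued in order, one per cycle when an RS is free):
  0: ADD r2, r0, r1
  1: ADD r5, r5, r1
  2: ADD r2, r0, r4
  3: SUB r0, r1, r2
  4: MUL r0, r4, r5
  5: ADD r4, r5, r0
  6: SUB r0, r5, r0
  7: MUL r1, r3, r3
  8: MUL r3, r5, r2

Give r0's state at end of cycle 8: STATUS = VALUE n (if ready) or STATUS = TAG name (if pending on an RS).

STATUS = TAG Add2

  c1: issue ADD r2<-Add1  regs: r0:8,r1:1,r2:Add1,r3:2,r4:6,r5:2
  c2: issue ADD r5<-Add2  regs: r0:8,r1:1,r2:Add1,r3:2,r4:6,r5:Add2
  c3: CDB Add1=9; issue ADD r2<-Add1  regs: r0:8,r1:1,r2:Add1,r3:2,r4:6,r5:Add2
  c4: CDB Add2=3; issue SUB r0<-Add2  regs: r0:Add2,r1:1,r2:Add1,r3:2,r4:6,r5:3
  c5: CDB Add1=14; issue MUL r0<-Mul1  regs: r0:Mul1,r1:1,r2:14,r3:2,r4:6,r5:3
  c6: issue ADD r4<-Add1  regs: r0:Mul1,r1:1,r2:14,r3:2,r4:Add1,r5:3
  c7: CDB Add2=-13; issue SUB r0<-Add2  regs: r0:Add2,r1:1,r2:14,r3:2,r4:Add1,r5:3
  c8: issue MUL r1<-Mul2  regs: r0:Add2,r1:Mul2,r2:14,r3:2,r4:Add1,r5:3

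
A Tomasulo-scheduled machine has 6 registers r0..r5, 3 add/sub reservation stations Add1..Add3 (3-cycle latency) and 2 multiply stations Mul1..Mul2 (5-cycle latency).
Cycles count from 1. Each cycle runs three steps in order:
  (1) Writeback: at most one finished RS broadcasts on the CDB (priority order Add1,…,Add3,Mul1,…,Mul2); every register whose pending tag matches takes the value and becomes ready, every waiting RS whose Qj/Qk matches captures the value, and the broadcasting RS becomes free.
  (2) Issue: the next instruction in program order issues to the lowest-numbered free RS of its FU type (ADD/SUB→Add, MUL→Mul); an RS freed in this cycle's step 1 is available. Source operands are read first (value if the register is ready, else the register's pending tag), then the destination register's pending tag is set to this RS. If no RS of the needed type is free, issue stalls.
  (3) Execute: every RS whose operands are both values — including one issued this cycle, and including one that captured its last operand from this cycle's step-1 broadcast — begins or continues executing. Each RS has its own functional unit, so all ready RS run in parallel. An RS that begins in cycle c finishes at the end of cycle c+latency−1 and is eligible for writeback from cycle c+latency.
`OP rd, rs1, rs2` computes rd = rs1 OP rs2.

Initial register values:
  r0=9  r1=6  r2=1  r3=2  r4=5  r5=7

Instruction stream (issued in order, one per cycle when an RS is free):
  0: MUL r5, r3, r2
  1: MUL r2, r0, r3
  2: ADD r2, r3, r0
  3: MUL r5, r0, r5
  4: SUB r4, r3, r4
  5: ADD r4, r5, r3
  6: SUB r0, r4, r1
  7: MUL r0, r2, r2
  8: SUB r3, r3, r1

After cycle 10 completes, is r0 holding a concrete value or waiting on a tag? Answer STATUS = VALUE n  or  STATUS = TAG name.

STATUS = TAG Add3

  c1: issue MUL r5<-Mul1  regs: r0:9,r1:6,r2:1,r3:2,r4:5,r5:Mul1
  c2: issue MUL r2<-Mul2  regs: r0:9,r1:6,r2:Mul2,r3:2,r4:5,r5:Mul1
  c3: issue ADD r2<-Add1  regs: r0:9,r1:6,r2:Add1,r3:2,r4:5,r5:Mul1
  c4: stall  regs: r0:9,r1:6,r2:Add1,r3:2,r4:5,r5:Mul1
  c5: stall  regs: r0:9,r1:6,r2:Add1,r3:2,r4:5,r5:Mul1
  c6: CDB Add1=11; stall  regs: r0:9,r1:6,r2:11,r3:2,r4:5,r5:Mul1
  c7: CDB Mul1=2; issue MUL r5<-Mul1  regs: r0:9,r1:6,r2:11,r3:2,r4:5,r5:Mul1
  c8: CDB Mul2=18; issue SUB r4<-Add1  regs: r0:9,r1:6,r2:11,r3:2,r4:Add1,r5:Mul1
  c9: issue ADD r4<-Add2  regs: r0:9,r1:6,r2:11,r3:2,r4:Add2,r5:Mul1
  c10: issue SUB r0<-Add3  regs: r0:Add3,r1:6,r2:11,r3:2,r4:Add2,r5:Mul1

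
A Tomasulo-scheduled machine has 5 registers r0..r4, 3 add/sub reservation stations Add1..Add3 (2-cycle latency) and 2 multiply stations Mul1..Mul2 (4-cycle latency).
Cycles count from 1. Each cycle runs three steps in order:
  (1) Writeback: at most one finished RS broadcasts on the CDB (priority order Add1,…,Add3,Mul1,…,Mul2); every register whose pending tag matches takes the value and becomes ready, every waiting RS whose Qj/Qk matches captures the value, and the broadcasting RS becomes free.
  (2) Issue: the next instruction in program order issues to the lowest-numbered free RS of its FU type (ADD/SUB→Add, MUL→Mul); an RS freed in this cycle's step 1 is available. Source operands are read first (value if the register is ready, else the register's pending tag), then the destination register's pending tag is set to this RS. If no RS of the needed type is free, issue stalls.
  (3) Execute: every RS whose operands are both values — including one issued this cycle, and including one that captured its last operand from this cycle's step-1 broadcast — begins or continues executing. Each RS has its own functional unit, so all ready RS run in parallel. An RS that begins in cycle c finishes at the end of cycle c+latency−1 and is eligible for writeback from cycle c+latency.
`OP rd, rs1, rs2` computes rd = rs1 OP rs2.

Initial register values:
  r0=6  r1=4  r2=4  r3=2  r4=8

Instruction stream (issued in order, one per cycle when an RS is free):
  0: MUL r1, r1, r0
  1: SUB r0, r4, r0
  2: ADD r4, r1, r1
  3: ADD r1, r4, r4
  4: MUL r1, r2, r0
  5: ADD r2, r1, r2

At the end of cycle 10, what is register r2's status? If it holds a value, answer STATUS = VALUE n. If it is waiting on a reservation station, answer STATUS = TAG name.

  c1: issue MUL r1<-Mul1  regs: r0:6,r1:Mul1,r2:4,r3:2,r4:8
  c2: issue SUB r0<-Add1  regs: r0:Add1,r1:Mul1,r2:4,r3:2,r4:8
  c3: issue ADD r4<-Add2  regs: r0:Add1,r1:Mul1,r2:4,r3:2,r4:Add2
  c4: CDB Add1=2; issue ADD r1<-Add1  regs: r0:2,r1:Add1,r2:4,r3:2,r4:Add2
  c5: CDB Mul1=24; issue MUL r1<-Mul1  regs: r0:2,r1:Mul1,r2:4,r3:2,r4:Add2
  c6: issue ADD r2<-Add3  regs: r0:2,r1:Mul1,r2:Add3,r3:2,r4:Add2
  c7: CDB Add2=48  regs: r0:2,r1:Mul1,r2:Add3,r3:2,r4:48
  c8: -  regs: r0:2,r1:Mul1,r2:Add3,r3:2,r4:48
  c9: CDB Add1=96  regs: r0:2,r1:Mul1,r2:Add3,r3:2,r4:48
  c10: CDB Mul1=8  regs: r0:2,r1:8,r2:Add3,r3:2,r4:48

STATUS = TAG Add3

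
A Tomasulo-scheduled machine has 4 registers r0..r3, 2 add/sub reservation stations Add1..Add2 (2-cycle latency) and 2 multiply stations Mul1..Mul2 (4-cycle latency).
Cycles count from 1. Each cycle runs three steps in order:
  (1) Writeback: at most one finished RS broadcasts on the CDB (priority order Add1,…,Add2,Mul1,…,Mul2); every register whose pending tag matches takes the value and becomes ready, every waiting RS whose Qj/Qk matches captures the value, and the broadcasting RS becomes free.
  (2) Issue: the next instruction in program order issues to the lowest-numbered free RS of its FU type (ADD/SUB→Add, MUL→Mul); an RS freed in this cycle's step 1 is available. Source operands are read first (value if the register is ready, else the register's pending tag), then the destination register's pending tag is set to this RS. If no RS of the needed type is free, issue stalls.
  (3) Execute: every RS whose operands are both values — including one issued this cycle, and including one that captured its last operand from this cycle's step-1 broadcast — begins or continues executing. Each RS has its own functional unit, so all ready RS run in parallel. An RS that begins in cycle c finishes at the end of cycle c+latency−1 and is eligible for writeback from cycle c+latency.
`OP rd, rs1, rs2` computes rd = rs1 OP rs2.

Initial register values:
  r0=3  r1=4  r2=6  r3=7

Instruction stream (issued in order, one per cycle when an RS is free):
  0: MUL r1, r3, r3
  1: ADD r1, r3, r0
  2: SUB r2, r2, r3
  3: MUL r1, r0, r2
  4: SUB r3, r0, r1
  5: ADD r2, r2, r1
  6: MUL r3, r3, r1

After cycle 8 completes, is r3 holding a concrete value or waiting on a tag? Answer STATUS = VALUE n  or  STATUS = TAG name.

STATUS = TAG Mul1

c1: issue MUL r1<-Mul1 | r0:3,r1:Mul1,r2:6,r3:7
c2: issue ADD r1<-Add1 | r0:3,r1:Add1,r2:6,r3:7
c3: issue SUB r2<-Add2 | r0:3,r1:Add1,r2:Add2,r3:7
c4: CDB Add1=10; issue MUL r1<-Mul2 | r0:3,r1:Mul2,r2:Add2,r3:7
c5: CDB Add2=-1; issue SUB r3<-Add1 | r0:3,r1:Mul2,r2:-1,r3:Add1
c6: CDB Mul1=49; issue ADD r2<-Add2 | r0:3,r1:Mul2,r2:Add2,r3:Add1
c7: issue MUL r3<-Mul1 | r0:3,r1:Mul2,r2:Add2,r3:Mul1
c8: - | r0:3,r1:Mul2,r2:Add2,r3:Mul1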